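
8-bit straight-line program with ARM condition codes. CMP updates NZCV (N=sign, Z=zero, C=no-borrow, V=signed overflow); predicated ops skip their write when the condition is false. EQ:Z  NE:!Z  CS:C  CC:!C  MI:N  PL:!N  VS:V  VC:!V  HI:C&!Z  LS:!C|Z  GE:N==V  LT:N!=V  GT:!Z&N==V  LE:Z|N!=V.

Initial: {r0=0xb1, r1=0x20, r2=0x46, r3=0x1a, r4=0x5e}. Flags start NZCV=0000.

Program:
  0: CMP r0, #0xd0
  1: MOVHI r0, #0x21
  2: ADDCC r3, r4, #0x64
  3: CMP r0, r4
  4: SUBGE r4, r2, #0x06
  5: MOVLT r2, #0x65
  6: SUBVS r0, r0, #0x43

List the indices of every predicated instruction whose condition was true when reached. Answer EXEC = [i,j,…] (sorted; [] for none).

EXEC = [2,5,6]

[0] flags=1000 → (cmp)
[1] flags=1000 HI?F → skip
[2] flags=1000 CC?T → r3=0xc2
[3] flags=0011 → (cmp)
[4] flags=0011 GE?F → skip
[5] flags=0011 LT?T → r2=0x65
[6] flags=0011 VS?T → r0=0x6e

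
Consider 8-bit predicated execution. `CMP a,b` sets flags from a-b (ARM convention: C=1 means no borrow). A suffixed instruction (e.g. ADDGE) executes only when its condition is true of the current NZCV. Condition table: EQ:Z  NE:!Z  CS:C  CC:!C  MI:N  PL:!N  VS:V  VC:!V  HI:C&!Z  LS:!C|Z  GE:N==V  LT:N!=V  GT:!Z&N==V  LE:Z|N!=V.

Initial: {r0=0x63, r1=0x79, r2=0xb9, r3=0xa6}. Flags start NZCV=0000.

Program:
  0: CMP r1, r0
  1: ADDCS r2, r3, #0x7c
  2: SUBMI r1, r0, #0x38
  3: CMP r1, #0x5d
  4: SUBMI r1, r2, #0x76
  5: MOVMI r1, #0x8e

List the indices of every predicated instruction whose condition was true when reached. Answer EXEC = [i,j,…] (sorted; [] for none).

[0] flags=0010 → (cmp)
[1] flags=0010 CS?T → r2=0x22
[2] flags=0010 MI?F → skip
[3] flags=0010 → (cmp)
[4] flags=0010 MI?F → skip
[5] flags=0010 MI?F → skip

EXEC = [1]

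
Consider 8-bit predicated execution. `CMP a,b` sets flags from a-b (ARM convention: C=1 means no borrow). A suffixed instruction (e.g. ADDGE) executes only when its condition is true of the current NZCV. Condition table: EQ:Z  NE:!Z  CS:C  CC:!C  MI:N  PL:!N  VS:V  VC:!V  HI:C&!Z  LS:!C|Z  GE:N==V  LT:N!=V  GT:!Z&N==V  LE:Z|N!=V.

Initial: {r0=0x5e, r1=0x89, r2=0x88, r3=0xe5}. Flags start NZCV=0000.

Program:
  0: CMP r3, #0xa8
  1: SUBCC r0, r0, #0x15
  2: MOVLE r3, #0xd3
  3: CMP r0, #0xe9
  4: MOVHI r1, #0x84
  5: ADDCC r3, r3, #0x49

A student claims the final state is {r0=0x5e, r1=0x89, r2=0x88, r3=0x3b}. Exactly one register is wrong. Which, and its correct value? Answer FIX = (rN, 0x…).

[0] flags=0010 → (cmp)
[1] flags=0010 CC?F → skip
[2] flags=0010 LE?F → skip
[3] flags=0000 → (cmp)
[4] flags=0000 HI?F → skip
[5] flags=0000 CC?T → r3=0x2e

FIX = (r3, 0x2e)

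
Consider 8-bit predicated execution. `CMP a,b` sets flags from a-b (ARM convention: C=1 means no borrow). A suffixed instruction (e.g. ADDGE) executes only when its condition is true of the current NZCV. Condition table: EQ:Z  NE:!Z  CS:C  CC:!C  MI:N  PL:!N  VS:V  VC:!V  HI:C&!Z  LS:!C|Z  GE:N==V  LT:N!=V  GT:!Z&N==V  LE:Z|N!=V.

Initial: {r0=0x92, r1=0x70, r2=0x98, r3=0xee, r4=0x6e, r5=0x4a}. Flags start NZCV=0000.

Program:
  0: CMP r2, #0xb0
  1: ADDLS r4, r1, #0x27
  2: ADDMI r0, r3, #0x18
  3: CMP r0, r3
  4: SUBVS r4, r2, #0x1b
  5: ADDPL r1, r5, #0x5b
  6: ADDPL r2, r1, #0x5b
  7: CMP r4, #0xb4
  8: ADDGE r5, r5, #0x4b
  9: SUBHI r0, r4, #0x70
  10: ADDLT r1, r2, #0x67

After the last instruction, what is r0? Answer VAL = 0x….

VAL = 0x06

[0] flags=1000 → (cmp)
[1] flags=1000 LS?T → r4=0x97
[2] flags=1000 MI?T → r0=0x06
[3] flags=0000 → (cmp)
[4] flags=0000 VS?F → skip
[5] flags=0000 PL?T → r1=0xa5
[6] flags=0000 PL?T → r2=0x00
[7] flags=1000 → (cmp)
[8] flags=1000 GE?F → skip
[9] flags=1000 HI?F → skip
[10] flags=1000 LT?T → r1=0x67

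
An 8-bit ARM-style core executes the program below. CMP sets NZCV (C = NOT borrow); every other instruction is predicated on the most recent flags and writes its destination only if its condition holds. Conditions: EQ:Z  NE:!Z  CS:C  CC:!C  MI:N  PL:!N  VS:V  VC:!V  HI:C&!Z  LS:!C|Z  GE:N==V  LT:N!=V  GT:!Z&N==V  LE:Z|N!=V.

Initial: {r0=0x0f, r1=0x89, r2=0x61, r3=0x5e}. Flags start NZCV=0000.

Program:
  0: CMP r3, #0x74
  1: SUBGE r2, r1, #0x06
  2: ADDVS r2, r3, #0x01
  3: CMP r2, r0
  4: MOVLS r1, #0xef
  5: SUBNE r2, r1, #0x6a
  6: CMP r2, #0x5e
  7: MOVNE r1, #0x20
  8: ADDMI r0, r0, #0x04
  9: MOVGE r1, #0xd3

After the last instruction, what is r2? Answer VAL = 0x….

0: ✓ CMP  NZCV=1000
1: · SUBGE
2: · ADDVS
3: ✓ CMP  NZCV=0010
4: · MOVLS
5: ✓ SUBNE  r2←0x1f
6: ✓ CMP  NZCV=1000
7: ✓ MOVNE  r1←0x20
8: ✓ ADDMI  r0←0x13
9: · MOVGE

VAL = 0x1f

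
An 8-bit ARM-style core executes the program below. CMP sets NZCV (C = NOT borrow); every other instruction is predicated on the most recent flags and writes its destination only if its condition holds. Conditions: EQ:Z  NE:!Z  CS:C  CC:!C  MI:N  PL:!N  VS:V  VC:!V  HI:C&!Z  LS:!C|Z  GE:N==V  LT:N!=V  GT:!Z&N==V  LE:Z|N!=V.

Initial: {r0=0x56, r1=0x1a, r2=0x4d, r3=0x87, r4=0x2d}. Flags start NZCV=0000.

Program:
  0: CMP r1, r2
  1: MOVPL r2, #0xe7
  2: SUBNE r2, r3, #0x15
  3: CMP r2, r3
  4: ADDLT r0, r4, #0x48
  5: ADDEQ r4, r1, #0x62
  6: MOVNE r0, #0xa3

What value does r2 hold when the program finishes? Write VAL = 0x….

VAL = 0x72

0: ✓ CMP  NZCV=1000
1: · MOVPL
2: ✓ SUBNE  r2←0x72
3: ✓ CMP  NZCV=1001
4: · ADDLT
5: · ADDEQ
6: ✓ MOVNE  r0←0xa3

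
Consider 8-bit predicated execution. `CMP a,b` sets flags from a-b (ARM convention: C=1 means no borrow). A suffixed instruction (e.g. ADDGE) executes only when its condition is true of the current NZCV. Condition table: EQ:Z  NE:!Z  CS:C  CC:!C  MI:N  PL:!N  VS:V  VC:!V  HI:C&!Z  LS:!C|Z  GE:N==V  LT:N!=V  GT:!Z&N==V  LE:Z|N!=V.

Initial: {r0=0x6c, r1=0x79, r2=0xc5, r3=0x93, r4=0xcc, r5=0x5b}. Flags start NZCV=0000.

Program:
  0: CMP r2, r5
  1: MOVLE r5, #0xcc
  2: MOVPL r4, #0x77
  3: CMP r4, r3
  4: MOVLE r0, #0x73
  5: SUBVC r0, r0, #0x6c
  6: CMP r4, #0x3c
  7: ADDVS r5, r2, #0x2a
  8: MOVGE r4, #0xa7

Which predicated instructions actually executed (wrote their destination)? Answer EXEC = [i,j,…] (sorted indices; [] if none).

[0] flags=0011 → (cmp)
[1] flags=0011 LE?T → r5=0xcc
[2] flags=0011 PL?T → r4=0x77
[3] flags=1001 → (cmp)
[4] flags=1001 LE?F → skip
[5] flags=1001 VC?F → skip
[6] flags=0010 → (cmp)
[7] flags=0010 VS?F → skip
[8] flags=0010 GE?T → r4=0xa7

EXEC = [1,2,8]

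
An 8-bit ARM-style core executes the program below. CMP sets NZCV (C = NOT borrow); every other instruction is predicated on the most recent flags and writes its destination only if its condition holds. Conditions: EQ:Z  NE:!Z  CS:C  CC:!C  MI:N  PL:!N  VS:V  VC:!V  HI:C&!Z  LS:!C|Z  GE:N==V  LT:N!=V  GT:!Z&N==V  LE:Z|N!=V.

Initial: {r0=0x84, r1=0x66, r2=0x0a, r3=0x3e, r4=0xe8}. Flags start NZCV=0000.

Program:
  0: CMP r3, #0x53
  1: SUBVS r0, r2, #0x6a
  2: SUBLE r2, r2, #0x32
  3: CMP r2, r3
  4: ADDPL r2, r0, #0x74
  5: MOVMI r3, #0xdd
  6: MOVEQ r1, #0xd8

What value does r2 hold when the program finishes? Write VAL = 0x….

VAL = 0xd8

0: ✓ CMP  NZCV=1000
1: · SUBVS
2: ✓ SUBLE  r2←0xd8
3: ✓ CMP  NZCV=1010
4: · ADDPL
5: ✓ MOVMI  r3←0xdd
6: · MOVEQ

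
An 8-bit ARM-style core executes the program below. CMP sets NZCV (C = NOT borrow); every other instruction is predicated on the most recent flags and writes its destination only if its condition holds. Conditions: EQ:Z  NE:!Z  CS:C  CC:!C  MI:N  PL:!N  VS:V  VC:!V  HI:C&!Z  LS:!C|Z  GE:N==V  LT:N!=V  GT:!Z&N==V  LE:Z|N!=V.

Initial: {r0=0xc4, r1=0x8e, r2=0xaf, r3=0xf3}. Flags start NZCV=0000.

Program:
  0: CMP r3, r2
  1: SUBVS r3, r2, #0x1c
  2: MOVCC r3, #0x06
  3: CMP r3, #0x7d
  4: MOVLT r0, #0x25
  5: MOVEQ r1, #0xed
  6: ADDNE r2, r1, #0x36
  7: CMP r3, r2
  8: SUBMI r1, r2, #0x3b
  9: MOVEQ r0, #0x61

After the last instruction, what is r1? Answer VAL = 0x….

VAL = 0x8e

0: ✓ CMP  NZCV=0010
1: · SUBVS
2: · MOVCC
3: ✓ CMP  NZCV=0011
4: ✓ MOVLT  r0←0x25
5: · MOVEQ
6: ✓ ADDNE  r2←0xc4
7: ✓ CMP  NZCV=0010
8: · SUBMI
9: · MOVEQ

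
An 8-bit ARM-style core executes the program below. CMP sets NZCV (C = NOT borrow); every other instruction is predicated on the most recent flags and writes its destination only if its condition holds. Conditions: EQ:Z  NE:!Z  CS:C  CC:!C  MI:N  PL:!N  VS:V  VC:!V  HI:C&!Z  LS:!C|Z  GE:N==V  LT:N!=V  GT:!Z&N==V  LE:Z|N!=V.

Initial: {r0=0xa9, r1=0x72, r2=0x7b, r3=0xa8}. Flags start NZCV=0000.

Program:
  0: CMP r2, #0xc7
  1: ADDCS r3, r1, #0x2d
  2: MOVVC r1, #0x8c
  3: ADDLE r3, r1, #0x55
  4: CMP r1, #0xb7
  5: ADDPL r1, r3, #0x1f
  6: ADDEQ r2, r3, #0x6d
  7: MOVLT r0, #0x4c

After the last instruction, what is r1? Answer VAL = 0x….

VAL = 0x72

[0] flags=1001 → (cmp)
[1] flags=1001 CS?F → skip
[2] flags=1001 VC?F → skip
[3] flags=1001 LE?F → skip
[4] flags=1001 → (cmp)
[5] flags=1001 PL?F → skip
[6] flags=1001 EQ?F → skip
[7] flags=1001 LT?F → skip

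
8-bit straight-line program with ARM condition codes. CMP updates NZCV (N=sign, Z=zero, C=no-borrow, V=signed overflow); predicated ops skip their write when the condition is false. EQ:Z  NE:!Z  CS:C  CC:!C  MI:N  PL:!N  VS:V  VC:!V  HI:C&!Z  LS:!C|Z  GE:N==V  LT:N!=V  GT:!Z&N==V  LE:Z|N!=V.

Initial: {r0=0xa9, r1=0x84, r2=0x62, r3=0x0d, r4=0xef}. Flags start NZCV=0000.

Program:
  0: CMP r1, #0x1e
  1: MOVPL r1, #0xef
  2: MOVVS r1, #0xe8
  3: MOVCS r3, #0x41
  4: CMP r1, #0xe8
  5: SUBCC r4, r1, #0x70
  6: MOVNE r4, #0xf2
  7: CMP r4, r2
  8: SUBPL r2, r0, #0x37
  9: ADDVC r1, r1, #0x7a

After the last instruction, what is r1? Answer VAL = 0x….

[0] flags=0011 → (cmp)
[1] flags=0011 PL?T → r1=0xef
[2] flags=0011 VS?T → r1=0xe8
[3] flags=0011 CS?T → r3=0x41
[4] flags=0110 → (cmp)
[5] flags=0110 CC?F → skip
[6] flags=0110 NE?F → skip
[7] flags=1010 → (cmp)
[8] flags=1010 PL?F → skip
[9] flags=1010 VC?T → r1=0x62

VAL = 0x62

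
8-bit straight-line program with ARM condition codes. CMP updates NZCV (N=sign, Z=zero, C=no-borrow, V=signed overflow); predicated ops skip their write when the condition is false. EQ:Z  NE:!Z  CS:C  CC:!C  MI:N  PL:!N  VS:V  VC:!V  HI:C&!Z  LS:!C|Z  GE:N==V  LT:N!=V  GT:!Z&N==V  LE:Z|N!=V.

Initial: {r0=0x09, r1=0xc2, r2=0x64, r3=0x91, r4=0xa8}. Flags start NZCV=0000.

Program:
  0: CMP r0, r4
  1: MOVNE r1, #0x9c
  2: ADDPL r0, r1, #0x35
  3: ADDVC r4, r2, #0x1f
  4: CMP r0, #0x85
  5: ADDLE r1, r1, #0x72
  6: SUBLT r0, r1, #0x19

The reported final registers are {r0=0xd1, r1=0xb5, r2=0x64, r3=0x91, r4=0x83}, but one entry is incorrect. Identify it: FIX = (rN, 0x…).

FIX = (r1, 0x9c)

[0] flags=0000 → (cmp)
[1] flags=0000 NE?T → r1=0x9c
[2] flags=0000 PL?T → r0=0xd1
[3] flags=0000 VC?T → r4=0x83
[4] flags=0010 → (cmp)
[5] flags=0010 LE?F → skip
[6] flags=0010 LT?F → skip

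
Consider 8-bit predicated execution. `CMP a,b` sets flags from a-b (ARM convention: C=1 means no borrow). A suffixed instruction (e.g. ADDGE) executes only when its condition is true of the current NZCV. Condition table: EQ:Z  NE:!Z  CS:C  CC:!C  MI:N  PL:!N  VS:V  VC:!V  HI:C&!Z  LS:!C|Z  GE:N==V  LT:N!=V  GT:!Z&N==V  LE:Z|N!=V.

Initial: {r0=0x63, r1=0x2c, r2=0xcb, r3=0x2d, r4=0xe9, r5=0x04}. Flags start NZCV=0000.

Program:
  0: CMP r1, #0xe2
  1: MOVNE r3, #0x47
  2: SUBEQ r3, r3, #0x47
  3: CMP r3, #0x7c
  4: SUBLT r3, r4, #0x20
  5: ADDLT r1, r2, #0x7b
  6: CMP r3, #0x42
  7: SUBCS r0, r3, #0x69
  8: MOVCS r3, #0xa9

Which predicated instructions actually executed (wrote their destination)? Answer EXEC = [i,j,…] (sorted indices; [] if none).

EXEC = [1,4,5,7,8]

[0] flags=0000 → (cmp)
[1] flags=0000 NE?T → r3=0x47
[2] flags=0000 EQ?F → skip
[3] flags=1000 → (cmp)
[4] flags=1000 LT?T → r3=0xc9
[5] flags=1000 LT?T → r1=0x46
[6] flags=1010 → (cmp)
[7] flags=1010 CS?T → r0=0x60
[8] flags=1010 CS?T → r3=0xa9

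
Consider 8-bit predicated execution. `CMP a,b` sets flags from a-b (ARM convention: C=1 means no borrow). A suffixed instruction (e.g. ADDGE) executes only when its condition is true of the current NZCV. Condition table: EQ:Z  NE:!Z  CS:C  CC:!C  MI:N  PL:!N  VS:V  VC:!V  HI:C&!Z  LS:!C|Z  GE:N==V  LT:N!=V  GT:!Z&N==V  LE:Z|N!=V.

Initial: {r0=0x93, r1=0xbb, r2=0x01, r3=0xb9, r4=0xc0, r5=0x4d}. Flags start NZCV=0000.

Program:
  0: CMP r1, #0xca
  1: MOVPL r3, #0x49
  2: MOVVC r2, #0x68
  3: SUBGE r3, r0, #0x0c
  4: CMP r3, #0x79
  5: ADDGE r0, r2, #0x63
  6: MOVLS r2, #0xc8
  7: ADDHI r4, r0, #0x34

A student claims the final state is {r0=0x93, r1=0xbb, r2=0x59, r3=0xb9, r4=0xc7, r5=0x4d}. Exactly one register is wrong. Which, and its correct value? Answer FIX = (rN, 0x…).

FIX = (r2, 0x68)

0: ✓ CMP  NZCV=1000
1: · MOVPL
2: ✓ MOVVC  r2←0x68
3: · SUBGE
4: ✓ CMP  NZCV=0011
5: · ADDGE
6: · MOVLS
7: ✓ ADDHI  r4←0xc7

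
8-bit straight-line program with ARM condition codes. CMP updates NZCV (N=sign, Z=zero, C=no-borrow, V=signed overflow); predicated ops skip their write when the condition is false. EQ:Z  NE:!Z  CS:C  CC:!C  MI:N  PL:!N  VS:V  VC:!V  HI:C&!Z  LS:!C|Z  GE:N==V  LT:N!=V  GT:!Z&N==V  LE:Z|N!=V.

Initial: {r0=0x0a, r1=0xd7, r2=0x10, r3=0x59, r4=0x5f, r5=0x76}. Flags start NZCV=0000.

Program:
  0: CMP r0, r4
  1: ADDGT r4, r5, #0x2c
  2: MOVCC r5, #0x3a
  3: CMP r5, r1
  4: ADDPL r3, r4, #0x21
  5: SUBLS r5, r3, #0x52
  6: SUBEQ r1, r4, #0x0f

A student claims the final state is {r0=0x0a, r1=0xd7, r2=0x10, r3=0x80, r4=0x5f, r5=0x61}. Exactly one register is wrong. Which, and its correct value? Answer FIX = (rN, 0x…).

[0] flags=1000 → (cmp)
[1] flags=1000 GT?F → skip
[2] flags=1000 CC?T → r5=0x3a
[3] flags=0000 → (cmp)
[4] flags=0000 PL?T → r3=0x80
[5] flags=0000 LS?T → r5=0x2e
[6] flags=0000 EQ?F → skip

FIX = (r5, 0x2e)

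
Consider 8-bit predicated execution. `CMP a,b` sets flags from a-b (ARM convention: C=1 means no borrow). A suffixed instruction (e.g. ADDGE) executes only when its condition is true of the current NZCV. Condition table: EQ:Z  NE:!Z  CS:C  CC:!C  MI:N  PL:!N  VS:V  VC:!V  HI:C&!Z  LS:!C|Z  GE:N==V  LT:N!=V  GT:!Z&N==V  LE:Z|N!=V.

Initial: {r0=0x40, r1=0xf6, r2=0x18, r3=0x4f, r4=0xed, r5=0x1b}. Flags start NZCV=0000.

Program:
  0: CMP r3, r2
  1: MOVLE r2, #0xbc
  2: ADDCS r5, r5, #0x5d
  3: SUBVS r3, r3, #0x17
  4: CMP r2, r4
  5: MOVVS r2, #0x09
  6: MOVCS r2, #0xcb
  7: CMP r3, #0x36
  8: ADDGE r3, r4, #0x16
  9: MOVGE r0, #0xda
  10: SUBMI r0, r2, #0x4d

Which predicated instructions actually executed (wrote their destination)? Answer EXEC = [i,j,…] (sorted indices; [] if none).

0: ✓ CMP  NZCV=0010
1: · MOVLE
2: ✓ ADDCS  r5←0x78
3: · SUBVS
4: ✓ CMP  NZCV=0000
5: · MOVVS
6: · MOVCS
7: ✓ CMP  NZCV=0010
8: ✓ ADDGE  r3←0x03
9: ✓ MOVGE  r0←0xda
10: · SUBMI

EXEC = [2,8,9]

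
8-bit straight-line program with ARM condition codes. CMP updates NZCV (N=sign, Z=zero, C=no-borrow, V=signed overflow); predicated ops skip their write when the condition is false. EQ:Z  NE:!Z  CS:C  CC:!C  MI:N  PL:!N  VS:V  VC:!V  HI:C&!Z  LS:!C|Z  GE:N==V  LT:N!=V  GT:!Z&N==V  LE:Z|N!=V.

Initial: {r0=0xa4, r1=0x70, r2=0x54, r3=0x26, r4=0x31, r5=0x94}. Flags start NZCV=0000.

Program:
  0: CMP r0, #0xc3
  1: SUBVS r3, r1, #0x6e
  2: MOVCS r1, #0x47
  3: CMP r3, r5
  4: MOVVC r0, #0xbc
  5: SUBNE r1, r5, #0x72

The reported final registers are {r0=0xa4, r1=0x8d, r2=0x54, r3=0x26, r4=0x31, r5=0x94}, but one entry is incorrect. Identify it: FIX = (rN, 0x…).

[0] flags=1000 → (cmp)
[1] flags=1000 VS?F → skip
[2] flags=1000 CS?F → skip
[3] flags=1001 → (cmp)
[4] flags=1001 VC?F → skip
[5] flags=1001 NE?T → r1=0x22

FIX = (r1, 0x22)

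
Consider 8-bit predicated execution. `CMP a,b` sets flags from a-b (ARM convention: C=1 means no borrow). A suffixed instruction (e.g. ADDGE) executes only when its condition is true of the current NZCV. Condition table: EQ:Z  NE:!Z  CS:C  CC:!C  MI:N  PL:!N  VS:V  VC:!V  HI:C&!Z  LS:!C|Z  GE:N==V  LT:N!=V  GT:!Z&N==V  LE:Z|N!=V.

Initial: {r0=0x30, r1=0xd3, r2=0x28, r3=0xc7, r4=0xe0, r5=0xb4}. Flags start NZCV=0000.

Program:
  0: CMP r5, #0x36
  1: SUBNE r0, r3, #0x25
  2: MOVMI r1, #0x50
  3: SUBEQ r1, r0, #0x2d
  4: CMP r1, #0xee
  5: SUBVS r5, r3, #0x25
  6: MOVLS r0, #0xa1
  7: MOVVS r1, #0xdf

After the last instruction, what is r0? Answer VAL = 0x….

VAL = 0xa1

[0] flags=0011 → (cmp)
[1] flags=0011 NE?T → r0=0xa2
[2] flags=0011 MI?F → skip
[3] flags=0011 EQ?F → skip
[4] flags=1000 → (cmp)
[5] flags=1000 VS?F → skip
[6] flags=1000 LS?T → r0=0xa1
[7] flags=1000 VS?F → skip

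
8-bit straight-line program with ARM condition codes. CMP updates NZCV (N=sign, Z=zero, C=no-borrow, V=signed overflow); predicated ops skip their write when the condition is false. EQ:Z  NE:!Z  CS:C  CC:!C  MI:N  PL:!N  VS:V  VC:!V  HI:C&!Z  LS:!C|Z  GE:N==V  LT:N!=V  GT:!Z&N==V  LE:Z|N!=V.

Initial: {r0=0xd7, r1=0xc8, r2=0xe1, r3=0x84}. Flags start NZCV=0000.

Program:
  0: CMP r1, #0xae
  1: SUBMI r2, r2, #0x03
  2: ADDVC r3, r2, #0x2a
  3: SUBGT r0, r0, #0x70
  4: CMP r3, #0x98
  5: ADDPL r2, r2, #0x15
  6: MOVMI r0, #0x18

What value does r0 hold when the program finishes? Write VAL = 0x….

VAL = 0x67

[0] flags=0010 → (cmp)
[1] flags=0010 MI?F → skip
[2] flags=0010 VC?T → r3=0x0b
[3] flags=0010 GT?T → r0=0x67
[4] flags=0000 → (cmp)
[5] flags=0000 PL?T → r2=0xf6
[6] flags=0000 MI?F → skip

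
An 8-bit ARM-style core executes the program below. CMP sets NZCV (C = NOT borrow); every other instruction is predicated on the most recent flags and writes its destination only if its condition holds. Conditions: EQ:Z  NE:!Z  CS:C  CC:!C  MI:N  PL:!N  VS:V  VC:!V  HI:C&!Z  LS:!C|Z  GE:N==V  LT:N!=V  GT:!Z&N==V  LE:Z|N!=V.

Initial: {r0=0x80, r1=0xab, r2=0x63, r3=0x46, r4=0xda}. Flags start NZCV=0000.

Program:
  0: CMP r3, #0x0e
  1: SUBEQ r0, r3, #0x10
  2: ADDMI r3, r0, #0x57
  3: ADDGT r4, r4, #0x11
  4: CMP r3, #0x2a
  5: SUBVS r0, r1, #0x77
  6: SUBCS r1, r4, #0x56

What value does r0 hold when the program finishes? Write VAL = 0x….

[0] flags=0010 → (cmp)
[1] flags=0010 EQ?F → skip
[2] flags=0010 MI?F → skip
[3] flags=0010 GT?T → r4=0xeb
[4] flags=0010 → (cmp)
[5] flags=0010 VS?F → skip
[6] flags=0010 CS?T → r1=0x95

VAL = 0x80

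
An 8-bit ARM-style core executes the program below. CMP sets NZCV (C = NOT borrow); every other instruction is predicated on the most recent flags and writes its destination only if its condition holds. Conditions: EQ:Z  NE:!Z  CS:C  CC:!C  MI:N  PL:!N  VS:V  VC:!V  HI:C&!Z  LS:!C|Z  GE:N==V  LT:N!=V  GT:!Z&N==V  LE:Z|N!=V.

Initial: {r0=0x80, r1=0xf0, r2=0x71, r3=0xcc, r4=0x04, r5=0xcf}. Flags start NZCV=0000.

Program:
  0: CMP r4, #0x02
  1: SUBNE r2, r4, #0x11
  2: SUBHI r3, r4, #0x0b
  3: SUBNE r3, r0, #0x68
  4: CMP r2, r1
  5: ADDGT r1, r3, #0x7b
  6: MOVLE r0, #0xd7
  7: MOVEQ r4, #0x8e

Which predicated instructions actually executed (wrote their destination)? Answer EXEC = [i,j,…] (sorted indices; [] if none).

EXEC = [1,2,3,5]

[0] flags=0010 → (cmp)
[1] flags=0010 NE?T → r2=0xf3
[2] flags=0010 HI?T → r3=0xf9
[3] flags=0010 NE?T → r3=0x18
[4] flags=0010 → (cmp)
[5] flags=0010 GT?T → r1=0x93
[6] flags=0010 LE?F → skip
[7] flags=0010 EQ?F → skip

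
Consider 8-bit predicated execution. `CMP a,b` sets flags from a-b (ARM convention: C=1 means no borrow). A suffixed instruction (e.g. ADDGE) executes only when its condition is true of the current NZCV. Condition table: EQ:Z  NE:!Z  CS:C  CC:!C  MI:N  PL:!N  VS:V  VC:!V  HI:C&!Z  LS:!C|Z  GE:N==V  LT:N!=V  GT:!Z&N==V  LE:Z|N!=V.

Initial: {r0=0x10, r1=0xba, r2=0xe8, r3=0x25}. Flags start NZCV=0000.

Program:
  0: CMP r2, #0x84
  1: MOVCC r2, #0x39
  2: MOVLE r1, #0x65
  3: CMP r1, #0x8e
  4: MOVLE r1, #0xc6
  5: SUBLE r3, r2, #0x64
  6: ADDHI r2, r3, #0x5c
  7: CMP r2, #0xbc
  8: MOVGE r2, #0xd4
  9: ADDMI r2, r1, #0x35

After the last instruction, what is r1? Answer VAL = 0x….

0: ✓ CMP  NZCV=0010
1: · MOVCC
2: · MOVLE
3: ✓ CMP  NZCV=0010
4: · MOVLE
5: · SUBLE
6: ✓ ADDHI  r2←0x81
7: ✓ CMP  NZCV=1000
8: · MOVGE
9: ✓ ADDMI  r2←0xef

VAL = 0xba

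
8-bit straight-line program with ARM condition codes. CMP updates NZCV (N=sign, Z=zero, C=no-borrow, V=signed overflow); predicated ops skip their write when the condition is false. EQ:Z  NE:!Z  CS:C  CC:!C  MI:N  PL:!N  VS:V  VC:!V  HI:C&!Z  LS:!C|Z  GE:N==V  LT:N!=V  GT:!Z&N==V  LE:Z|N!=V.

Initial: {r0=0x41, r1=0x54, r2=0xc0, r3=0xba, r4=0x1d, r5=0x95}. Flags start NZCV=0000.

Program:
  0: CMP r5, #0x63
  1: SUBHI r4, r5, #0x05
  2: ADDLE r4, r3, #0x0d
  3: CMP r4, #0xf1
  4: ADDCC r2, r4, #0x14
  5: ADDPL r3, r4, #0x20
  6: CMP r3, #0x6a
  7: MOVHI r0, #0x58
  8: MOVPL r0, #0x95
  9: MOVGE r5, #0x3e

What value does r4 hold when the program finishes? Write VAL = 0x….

VAL = 0xc7

0: ✓ CMP  NZCV=0011
1: ✓ SUBHI  r4←0x90
2: ✓ ADDLE  r4←0xc7
3: ✓ CMP  NZCV=1000
4: ✓ ADDCC  r2←0xdb
5: · ADDPL
6: ✓ CMP  NZCV=0011
7: ✓ MOVHI  r0←0x58
8: ✓ MOVPL  r0←0x95
9: · MOVGE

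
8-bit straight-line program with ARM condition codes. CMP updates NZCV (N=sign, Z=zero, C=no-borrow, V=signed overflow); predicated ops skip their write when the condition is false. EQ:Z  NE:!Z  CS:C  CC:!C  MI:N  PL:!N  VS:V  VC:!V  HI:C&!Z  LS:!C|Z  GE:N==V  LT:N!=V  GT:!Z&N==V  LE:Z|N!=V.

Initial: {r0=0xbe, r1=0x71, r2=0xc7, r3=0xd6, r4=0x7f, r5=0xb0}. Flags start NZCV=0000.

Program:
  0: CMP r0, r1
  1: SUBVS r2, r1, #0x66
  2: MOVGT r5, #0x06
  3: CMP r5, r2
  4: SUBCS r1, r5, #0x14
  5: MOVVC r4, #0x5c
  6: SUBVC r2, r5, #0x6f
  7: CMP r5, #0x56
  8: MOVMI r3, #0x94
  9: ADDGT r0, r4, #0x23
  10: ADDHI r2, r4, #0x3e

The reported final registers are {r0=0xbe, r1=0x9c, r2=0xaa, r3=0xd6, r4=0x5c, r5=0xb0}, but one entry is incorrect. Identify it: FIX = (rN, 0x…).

FIX = (r2, 0x9a)

0: ✓ CMP  NZCV=0011
1: ✓ SUBVS  r2←0x0b
2: · MOVGT
3: ✓ CMP  NZCV=1010
4: ✓ SUBCS  r1←0x9c
5: ✓ MOVVC  r4←0x5c
6: ✓ SUBVC  r2←0x41
7: ✓ CMP  NZCV=0011
8: · MOVMI
9: · ADDGT
10: ✓ ADDHI  r2←0x9a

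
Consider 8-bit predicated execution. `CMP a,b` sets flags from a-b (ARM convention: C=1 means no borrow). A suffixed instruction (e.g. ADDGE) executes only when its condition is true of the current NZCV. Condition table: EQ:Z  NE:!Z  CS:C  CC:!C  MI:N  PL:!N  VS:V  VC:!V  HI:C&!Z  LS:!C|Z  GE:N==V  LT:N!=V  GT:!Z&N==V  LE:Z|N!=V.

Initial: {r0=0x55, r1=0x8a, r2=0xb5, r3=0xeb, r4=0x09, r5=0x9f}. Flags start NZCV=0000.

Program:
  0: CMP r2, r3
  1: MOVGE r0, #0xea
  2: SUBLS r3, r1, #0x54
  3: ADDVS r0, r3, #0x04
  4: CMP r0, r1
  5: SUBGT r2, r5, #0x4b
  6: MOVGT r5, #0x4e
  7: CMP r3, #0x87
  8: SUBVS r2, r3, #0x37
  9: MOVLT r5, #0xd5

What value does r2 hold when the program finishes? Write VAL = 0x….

VAL = 0xff

[0] flags=1000 → (cmp)
[1] flags=1000 GE?F → skip
[2] flags=1000 LS?T → r3=0x36
[3] flags=1000 VS?F → skip
[4] flags=1001 → (cmp)
[5] flags=1001 GT?T → r2=0x54
[6] flags=1001 GT?T → r5=0x4e
[7] flags=1001 → (cmp)
[8] flags=1001 VS?T → r2=0xff
[9] flags=1001 LT?F → skip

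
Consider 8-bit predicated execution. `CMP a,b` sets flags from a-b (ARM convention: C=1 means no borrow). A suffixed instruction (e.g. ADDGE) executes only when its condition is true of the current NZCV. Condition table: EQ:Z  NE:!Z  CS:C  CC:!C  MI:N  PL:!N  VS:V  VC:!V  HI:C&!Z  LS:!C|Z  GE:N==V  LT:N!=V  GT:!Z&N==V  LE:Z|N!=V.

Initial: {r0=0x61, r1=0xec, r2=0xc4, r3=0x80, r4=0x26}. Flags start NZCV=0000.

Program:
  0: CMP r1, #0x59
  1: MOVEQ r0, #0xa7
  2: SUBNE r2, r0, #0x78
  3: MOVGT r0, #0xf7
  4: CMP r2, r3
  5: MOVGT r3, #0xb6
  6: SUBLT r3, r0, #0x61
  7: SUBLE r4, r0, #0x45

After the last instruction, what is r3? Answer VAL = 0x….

[0] flags=1010 → (cmp)
[1] flags=1010 EQ?F → skip
[2] flags=1010 NE?T → r2=0xe9
[3] flags=1010 GT?F → skip
[4] flags=0010 → (cmp)
[5] flags=0010 GT?T → r3=0xb6
[6] flags=0010 LT?F → skip
[7] flags=0010 LE?F → skip

VAL = 0xb6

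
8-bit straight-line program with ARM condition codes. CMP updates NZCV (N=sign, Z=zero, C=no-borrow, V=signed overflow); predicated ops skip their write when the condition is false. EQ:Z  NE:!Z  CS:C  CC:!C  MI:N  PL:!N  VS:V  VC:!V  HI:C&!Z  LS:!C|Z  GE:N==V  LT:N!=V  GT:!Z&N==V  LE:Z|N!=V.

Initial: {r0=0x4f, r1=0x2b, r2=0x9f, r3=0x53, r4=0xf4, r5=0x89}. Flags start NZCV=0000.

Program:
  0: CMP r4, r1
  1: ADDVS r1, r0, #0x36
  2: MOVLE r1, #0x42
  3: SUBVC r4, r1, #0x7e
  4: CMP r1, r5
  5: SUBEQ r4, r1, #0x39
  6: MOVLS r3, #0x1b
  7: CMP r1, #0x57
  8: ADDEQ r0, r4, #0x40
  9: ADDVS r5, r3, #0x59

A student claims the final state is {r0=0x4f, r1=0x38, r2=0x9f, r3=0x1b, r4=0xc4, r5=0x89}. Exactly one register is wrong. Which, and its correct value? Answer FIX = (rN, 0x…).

FIX = (r1, 0x42)

0: ✓ CMP  NZCV=1010
1: · ADDVS
2: ✓ MOVLE  r1←0x42
3: ✓ SUBVC  r4←0xc4
4: ✓ CMP  NZCV=1001
5: · SUBEQ
6: ✓ MOVLS  r3←0x1b
7: ✓ CMP  NZCV=1000
8: · ADDEQ
9: · ADDVS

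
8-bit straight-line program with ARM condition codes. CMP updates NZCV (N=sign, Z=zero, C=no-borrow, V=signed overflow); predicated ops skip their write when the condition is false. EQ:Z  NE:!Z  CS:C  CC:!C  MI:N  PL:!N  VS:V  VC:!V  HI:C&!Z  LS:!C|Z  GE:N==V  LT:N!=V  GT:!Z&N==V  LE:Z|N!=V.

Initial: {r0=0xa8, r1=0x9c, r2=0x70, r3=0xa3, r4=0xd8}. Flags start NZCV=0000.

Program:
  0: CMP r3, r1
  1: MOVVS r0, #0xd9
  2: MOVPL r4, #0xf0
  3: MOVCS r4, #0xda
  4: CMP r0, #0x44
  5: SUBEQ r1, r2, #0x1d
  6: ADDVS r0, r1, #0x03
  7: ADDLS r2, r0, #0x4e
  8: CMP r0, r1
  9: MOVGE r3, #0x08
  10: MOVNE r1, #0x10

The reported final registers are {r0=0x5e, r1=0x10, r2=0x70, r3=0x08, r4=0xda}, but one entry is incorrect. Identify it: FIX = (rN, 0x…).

[0] flags=0010 → (cmp)
[1] flags=0010 VS?F → skip
[2] flags=0010 PL?T → r4=0xf0
[3] flags=0010 CS?T → r4=0xda
[4] flags=0011 → (cmp)
[5] flags=0011 EQ?F → skip
[6] flags=0011 VS?T → r0=0x9f
[7] flags=0011 LS?F → skip
[8] flags=0010 → (cmp)
[9] flags=0010 GE?T → r3=0x08
[10] flags=0010 NE?T → r1=0x10

FIX = (r0, 0x9f)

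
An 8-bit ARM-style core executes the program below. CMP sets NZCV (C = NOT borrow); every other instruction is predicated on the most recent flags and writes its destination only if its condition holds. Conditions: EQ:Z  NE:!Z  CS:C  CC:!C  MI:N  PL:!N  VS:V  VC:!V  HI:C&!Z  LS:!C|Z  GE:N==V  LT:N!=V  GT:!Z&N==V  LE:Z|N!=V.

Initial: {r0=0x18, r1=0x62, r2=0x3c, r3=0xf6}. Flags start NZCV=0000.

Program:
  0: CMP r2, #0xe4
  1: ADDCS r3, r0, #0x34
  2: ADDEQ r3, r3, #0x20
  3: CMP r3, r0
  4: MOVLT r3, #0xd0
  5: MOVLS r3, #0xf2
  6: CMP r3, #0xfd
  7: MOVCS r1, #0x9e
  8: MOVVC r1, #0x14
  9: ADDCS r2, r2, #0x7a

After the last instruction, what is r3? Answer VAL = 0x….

VAL = 0xd0

[0] flags=0000 → (cmp)
[1] flags=0000 CS?F → skip
[2] flags=0000 EQ?F → skip
[3] flags=1010 → (cmp)
[4] flags=1010 LT?T → r3=0xd0
[5] flags=1010 LS?F → skip
[6] flags=1000 → (cmp)
[7] flags=1000 CS?F → skip
[8] flags=1000 VC?T → r1=0x14
[9] flags=1000 CS?F → skip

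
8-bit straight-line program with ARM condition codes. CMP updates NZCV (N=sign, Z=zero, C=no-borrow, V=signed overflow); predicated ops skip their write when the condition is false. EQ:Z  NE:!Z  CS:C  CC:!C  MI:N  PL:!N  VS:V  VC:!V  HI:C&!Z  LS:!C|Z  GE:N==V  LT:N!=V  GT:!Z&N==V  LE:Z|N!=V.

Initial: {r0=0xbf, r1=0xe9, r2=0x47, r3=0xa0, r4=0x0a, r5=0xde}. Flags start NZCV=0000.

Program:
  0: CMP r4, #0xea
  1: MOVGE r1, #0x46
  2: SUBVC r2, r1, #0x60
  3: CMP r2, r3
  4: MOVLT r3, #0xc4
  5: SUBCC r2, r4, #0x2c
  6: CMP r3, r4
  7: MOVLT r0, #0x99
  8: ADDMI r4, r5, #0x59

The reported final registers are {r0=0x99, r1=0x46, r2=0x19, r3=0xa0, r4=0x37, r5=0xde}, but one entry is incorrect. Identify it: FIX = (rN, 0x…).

0: ✓ CMP  NZCV=0000
1: ✓ MOVGE  r1←0x46
2: ✓ SUBVC  r2←0xe6
3: ✓ CMP  NZCV=0010
4: · MOVLT
5: · SUBCC
6: ✓ CMP  NZCV=1010
7: ✓ MOVLT  r0←0x99
8: ✓ ADDMI  r4←0x37

FIX = (r2, 0xe6)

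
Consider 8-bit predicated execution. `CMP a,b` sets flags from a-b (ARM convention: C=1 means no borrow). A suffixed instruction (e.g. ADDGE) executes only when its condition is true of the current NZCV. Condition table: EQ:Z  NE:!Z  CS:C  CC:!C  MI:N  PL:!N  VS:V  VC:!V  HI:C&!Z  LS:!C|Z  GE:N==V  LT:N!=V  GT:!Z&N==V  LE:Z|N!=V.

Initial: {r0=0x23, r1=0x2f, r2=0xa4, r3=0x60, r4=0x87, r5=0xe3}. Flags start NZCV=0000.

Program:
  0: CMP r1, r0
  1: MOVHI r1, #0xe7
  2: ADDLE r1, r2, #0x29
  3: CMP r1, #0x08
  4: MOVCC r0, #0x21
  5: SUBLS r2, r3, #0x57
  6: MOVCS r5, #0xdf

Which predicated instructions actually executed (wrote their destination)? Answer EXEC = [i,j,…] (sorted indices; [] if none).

[0] flags=0010 → (cmp)
[1] flags=0010 HI?T → r1=0xe7
[2] flags=0010 LE?F → skip
[3] flags=1010 → (cmp)
[4] flags=1010 CC?F → skip
[5] flags=1010 LS?F → skip
[6] flags=1010 CS?T → r5=0xdf

EXEC = [1,6]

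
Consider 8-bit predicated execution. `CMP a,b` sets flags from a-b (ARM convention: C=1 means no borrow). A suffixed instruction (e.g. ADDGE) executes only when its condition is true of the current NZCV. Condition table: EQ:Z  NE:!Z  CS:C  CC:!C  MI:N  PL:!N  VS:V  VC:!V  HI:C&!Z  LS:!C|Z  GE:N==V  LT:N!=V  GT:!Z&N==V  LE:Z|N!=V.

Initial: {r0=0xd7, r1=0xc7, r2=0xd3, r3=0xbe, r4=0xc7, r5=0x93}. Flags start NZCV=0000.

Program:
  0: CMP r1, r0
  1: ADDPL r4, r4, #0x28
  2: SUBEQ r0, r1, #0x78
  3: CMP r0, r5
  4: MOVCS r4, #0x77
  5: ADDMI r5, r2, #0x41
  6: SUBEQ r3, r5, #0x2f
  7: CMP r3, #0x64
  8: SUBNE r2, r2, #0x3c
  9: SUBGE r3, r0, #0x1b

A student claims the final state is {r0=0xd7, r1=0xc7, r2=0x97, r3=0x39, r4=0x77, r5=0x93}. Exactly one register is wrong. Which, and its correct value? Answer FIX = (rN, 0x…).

FIX = (r3, 0xbe)

[0] flags=1000 → (cmp)
[1] flags=1000 PL?F → skip
[2] flags=1000 EQ?F → skip
[3] flags=0010 → (cmp)
[4] flags=0010 CS?T → r4=0x77
[5] flags=0010 MI?F → skip
[6] flags=0010 EQ?F → skip
[7] flags=0011 → (cmp)
[8] flags=0011 NE?T → r2=0x97
[9] flags=0011 GE?F → skip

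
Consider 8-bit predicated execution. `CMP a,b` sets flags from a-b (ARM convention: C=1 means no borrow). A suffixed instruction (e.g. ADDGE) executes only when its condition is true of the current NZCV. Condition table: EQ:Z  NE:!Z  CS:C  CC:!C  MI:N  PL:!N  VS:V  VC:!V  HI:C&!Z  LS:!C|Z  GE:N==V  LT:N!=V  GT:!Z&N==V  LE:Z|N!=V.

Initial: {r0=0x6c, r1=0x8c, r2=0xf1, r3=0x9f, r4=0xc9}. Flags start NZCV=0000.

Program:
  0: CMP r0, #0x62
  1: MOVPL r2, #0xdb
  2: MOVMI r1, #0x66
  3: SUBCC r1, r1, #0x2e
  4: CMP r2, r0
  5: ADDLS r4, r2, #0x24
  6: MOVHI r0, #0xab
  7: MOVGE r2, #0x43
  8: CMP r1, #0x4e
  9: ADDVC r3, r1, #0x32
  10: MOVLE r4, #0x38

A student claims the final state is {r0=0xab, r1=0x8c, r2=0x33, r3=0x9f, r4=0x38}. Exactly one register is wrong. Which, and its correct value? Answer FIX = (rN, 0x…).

FIX = (r2, 0xdb)

[0] flags=0010 → (cmp)
[1] flags=0010 PL?T → r2=0xdb
[2] flags=0010 MI?F → skip
[3] flags=0010 CC?F → skip
[4] flags=0011 → (cmp)
[5] flags=0011 LS?F → skip
[6] flags=0011 HI?T → r0=0xab
[7] flags=0011 GE?F → skip
[8] flags=0011 → (cmp)
[9] flags=0011 VC?F → skip
[10] flags=0011 LE?T → r4=0x38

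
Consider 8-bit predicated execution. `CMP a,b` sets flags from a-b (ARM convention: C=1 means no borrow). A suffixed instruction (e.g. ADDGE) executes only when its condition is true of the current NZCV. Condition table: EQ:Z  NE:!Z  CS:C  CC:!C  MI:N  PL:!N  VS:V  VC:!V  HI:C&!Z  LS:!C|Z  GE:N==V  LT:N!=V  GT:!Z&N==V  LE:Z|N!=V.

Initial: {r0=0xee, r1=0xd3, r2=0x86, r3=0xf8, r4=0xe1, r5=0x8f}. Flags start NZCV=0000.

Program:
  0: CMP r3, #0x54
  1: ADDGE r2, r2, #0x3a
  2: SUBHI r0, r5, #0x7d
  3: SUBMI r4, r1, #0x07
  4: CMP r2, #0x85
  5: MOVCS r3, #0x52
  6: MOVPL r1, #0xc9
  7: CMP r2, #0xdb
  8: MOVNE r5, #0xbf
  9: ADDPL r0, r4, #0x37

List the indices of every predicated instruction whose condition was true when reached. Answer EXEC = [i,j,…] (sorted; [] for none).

EXEC = [2,3,5,6,8]

0: ✓ CMP  NZCV=1010
1: · ADDGE
2: ✓ SUBHI  r0←0x12
3: ✓ SUBMI  r4←0xcc
4: ✓ CMP  NZCV=0010
5: ✓ MOVCS  r3←0x52
6: ✓ MOVPL  r1←0xc9
7: ✓ CMP  NZCV=1000
8: ✓ MOVNE  r5←0xbf
9: · ADDPL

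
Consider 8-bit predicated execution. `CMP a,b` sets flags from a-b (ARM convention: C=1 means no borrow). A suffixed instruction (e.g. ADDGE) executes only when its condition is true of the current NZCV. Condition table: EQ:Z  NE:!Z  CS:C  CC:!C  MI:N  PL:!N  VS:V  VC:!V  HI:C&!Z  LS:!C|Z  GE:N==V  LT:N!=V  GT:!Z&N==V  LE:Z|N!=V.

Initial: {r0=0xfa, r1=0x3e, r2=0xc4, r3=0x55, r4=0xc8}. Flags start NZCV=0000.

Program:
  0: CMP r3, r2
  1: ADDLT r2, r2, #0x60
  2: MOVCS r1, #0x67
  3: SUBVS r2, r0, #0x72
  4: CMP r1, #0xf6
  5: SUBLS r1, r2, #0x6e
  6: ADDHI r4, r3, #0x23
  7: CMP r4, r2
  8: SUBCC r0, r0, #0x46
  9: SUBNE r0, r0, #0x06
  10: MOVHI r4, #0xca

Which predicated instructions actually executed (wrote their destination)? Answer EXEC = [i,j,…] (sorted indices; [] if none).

EXEC = [3,5,9,10]

[0] flags=1001 → (cmp)
[1] flags=1001 LT?F → skip
[2] flags=1001 CS?F → skip
[3] flags=1001 VS?T → r2=0x88
[4] flags=0000 → (cmp)
[5] flags=0000 LS?T → r1=0x1a
[6] flags=0000 HI?F → skip
[7] flags=0010 → (cmp)
[8] flags=0010 CC?F → skip
[9] flags=0010 NE?T → r0=0xf4
[10] flags=0010 HI?T → r4=0xca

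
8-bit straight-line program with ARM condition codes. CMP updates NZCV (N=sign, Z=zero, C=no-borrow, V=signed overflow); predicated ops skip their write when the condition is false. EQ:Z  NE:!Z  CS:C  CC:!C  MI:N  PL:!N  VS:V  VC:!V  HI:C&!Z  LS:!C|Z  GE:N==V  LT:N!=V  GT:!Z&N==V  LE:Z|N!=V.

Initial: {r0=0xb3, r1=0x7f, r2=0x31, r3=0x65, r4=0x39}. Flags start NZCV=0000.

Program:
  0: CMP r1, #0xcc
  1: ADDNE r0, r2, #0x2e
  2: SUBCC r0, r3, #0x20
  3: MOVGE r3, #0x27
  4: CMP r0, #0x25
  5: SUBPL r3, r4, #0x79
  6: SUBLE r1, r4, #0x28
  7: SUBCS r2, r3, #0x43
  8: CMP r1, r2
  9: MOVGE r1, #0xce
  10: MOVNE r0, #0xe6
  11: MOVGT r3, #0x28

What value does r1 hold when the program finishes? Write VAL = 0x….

VAL = 0xce

0: ✓ CMP  NZCV=1001
1: ✓ ADDNE  r0←0x5f
2: ✓ SUBCC  r0←0x45
3: ✓ MOVGE  r3←0x27
4: ✓ CMP  NZCV=0010
5: ✓ SUBPL  r3←0xc0
6: · SUBLE
7: ✓ SUBCS  r2←0x7d
8: ✓ CMP  NZCV=0010
9: ✓ MOVGE  r1←0xce
10: ✓ MOVNE  r0←0xe6
11: ✓ MOVGT  r3←0x28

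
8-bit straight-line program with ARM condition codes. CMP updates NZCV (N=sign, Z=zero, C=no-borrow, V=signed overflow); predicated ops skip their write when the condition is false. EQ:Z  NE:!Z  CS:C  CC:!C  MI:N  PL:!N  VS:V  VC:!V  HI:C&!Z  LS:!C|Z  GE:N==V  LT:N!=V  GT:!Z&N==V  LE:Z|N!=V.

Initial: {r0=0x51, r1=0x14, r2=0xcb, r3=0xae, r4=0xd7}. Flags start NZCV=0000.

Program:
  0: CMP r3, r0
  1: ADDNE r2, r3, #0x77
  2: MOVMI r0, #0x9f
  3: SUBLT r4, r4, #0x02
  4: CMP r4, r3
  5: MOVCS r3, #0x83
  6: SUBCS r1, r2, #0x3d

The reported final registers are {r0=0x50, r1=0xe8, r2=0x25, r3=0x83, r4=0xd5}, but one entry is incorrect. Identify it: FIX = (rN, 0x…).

[0] flags=0011 → (cmp)
[1] flags=0011 NE?T → r2=0x25
[2] flags=0011 MI?F → skip
[3] flags=0011 LT?T → r4=0xd5
[4] flags=0010 → (cmp)
[5] flags=0010 CS?T → r3=0x83
[6] flags=0010 CS?T → r1=0xe8

FIX = (r0, 0x51)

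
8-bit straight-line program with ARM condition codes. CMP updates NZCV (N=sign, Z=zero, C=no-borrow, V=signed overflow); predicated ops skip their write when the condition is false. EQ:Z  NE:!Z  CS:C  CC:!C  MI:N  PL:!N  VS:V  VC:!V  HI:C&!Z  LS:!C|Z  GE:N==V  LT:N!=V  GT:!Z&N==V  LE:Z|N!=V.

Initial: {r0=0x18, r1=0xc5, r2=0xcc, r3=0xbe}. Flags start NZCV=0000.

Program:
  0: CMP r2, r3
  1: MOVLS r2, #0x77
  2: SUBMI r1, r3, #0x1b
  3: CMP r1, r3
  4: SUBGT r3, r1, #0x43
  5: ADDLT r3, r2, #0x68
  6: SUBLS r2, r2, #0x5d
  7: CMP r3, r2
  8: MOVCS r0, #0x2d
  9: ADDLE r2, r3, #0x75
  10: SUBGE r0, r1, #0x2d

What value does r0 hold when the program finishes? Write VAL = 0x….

VAL = 0x18

0: ✓ CMP  NZCV=0010
1: · MOVLS
2: · SUBMI
3: ✓ CMP  NZCV=0010
4: ✓ SUBGT  r3←0x82
5: · ADDLT
6: · SUBLS
7: ✓ CMP  NZCV=1000
8: · MOVCS
9: ✓ ADDLE  r2←0xf7
10: · SUBGE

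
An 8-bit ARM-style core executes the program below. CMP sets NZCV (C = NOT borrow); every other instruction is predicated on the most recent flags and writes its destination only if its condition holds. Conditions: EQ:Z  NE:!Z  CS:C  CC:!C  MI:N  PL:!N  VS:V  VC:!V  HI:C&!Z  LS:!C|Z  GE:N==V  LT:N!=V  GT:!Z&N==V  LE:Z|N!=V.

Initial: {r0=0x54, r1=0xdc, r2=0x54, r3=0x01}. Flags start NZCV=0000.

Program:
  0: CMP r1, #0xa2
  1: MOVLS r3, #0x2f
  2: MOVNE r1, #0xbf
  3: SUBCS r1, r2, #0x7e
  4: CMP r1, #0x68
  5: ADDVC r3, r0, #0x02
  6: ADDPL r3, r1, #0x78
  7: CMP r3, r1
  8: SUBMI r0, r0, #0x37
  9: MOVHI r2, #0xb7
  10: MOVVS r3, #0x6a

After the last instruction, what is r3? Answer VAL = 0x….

0: ✓ CMP  NZCV=0010
1: · MOVLS
2: ✓ MOVNE  r1←0xbf
3: ✓ SUBCS  r1←0xd6
4: ✓ CMP  NZCV=0011
5: · ADDVC
6: ✓ ADDPL  r3←0x4e
7: ✓ CMP  NZCV=0000
8: · SUBMI
9: · MOVHI
10: · MOVVS

VAL = 0x4e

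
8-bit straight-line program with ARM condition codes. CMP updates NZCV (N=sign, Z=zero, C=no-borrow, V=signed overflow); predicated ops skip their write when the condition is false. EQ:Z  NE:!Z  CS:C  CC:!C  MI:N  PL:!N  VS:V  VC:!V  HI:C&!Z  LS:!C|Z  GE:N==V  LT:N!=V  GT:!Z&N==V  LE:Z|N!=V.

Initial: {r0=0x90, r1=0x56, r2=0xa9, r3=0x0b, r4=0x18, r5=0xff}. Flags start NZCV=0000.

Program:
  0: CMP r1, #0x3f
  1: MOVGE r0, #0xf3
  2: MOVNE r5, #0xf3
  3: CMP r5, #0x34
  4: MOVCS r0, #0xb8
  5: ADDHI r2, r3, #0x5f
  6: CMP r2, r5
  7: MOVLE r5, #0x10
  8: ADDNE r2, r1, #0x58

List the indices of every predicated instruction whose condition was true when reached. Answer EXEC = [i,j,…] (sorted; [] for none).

0: ✓ CMP  NZCV=0010
1: ✓ MOVGE  r0←0xf3
2: ✓ MOVNE  r5←0xf3
3: ✓ CMP  NZCV=1010
4: ✓ MOVCS  r0←0xb8
5: ✓ ADDHI  r2←0x6a
6: ✓ CMP  NZCV=0000
7: · MOVLE
8: ✓ ADDNE  r2←0xae

EXEC = [1,2,4,5,8]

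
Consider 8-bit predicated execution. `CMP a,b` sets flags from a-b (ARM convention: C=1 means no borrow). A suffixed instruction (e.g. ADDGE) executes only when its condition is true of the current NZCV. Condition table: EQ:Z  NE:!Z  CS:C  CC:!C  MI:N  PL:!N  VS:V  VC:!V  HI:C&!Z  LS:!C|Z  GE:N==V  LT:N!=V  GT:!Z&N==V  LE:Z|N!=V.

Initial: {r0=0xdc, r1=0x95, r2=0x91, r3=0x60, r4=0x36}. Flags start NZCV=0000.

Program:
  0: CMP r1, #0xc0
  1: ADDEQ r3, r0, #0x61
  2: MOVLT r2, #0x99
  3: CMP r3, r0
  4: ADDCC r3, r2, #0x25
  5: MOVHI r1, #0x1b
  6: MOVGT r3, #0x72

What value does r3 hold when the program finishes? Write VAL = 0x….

0: ✓ CMP  NZCV=1000
1: · ADDEQ
2: ✓ MOVLT  r2←0x99
3: ✓ CMP  NZCV=1001
4: ✓ ADDCC  r3←0xbe
5: · MOVHI
6: ✓ MOVGT  r3←0x72

VAL = 0x72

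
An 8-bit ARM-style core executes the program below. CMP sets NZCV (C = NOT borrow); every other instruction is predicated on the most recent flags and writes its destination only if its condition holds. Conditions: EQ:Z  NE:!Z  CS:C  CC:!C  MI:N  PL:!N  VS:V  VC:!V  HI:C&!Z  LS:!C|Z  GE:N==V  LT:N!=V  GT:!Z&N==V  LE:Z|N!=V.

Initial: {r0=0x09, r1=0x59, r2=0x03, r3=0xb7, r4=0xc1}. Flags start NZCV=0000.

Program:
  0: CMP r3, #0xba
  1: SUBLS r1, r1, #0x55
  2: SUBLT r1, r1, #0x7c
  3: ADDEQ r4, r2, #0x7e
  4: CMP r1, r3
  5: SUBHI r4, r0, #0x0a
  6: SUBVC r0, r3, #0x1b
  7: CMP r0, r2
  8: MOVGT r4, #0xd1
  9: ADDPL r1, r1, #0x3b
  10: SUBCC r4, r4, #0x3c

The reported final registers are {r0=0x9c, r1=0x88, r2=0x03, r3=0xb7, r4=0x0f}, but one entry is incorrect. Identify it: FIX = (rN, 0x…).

FIX = (r4, 0xc1)

[0] flags=1000 → (cmp)
[1] flags=1000 LS?T → r1=0x04
[2] flags=1000 LT?T → r1=0x88
[3] flags=1000 EQ?F → skip
[4] flags=1000 → (cmp)
[5] flags=1000 HI?F → skip
[6] flags=1000 VC?T → r0=0x9c
[7] flags=1010 → (cmp)
[8] flags=1010 GT?F → skip
[9] flags=1010 PL?F → skip
[10] flags=1010 CC?F → skip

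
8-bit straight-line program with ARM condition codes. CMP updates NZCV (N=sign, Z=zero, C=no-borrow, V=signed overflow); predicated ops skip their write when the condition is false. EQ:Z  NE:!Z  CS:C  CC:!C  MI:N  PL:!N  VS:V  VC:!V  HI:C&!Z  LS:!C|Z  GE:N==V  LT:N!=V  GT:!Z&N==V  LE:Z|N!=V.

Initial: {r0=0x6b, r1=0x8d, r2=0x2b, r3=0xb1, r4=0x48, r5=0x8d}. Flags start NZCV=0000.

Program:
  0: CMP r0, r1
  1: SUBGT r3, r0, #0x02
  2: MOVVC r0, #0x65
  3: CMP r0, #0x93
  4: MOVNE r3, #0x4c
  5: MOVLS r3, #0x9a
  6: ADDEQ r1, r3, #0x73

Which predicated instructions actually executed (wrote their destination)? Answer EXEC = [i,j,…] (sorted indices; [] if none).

[0] flags=1001 → (cmp)
[1] flags=1001 GT?T → r3=0x69
[2] flags=1001 VC?F → skip
[3] flags=1001 → (cmp)
[4] flags=1001 NE?T → r3=0x4c
[5] flags=1001 LS?T → r3=0x9a
[6] flags=1001 EQ?F → skip

EXEC = [1,4,5]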